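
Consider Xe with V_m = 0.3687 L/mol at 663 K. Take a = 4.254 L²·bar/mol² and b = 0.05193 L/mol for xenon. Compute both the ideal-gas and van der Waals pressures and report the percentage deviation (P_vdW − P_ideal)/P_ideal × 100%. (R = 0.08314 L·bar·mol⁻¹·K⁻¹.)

-4.54 %

Ideal: P_ideal = RT/V_m = (0.08314)(663)/0.3687 = 149.503 bar
vdW: P = RT/(V_m − b) − a/V_m² = 55.1218/0.316770 − 4.254/0.135940 = 174.012 − 31.2932 = 142.719 bar
% deviation = (142.719 − 149.503)/149.503 × 100% = -4.54%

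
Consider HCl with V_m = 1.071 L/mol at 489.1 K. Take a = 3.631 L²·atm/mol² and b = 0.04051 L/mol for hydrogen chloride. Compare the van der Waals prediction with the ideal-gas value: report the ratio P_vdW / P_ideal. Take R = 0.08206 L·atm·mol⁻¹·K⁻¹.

P_vdW / P_ideal ≈ 0.9548

Ideal: P_ideal = RT/V_m = (0.08206)(489.1)/1.071 = 37.4748 atm
vdW: P = RT/(V_m − b) − a/V_m² = 40.1355/1.03049 − 3.631/1.14704 = 38.9480 − 3.16554 = 35.7825 atm
Ratio = 35.7825/37.4748 = 0.9548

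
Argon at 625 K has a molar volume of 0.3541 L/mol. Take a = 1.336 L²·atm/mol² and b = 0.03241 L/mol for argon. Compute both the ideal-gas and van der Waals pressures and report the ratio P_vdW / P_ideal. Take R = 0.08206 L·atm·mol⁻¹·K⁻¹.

P_vdW / P_ideal ≈ 1.027

Ideal: P_ideal = RT/V_m = (0.08206)(625)/0.3541 = 144.839 atm
vdW: P = RT/(V_m − b) − a/V_m² = 51.2875/0.321690 − 1.336/0.125387 = 159.431 − 10.6550 = 148.776 atm
Ratio = 148.776/144.839 = 1.027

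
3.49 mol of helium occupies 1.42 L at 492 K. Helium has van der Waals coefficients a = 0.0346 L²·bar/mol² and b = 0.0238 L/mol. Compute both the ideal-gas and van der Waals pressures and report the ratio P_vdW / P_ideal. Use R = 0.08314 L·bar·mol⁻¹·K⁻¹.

P_vdW / P_ideal ≈ 1.060

Ideal: P_ideal = nRT/V = (3.49)(0.08314)(492)/1.42 = 100.534 bar
vdW: P = nRT/(V − nb) − a n²/V² = 142.758/1.33694 − 0.421431/2.01640 = 106.780 − 0.209002 = 106.571 bar
Ratio = 106.571/100.534 = 1.060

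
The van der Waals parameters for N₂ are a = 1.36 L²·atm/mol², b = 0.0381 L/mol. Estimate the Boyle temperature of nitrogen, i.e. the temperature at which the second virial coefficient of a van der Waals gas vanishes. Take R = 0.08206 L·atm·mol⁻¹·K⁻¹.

For a van der Waals gas the second virial coefficient B₂ = b − a/(RT) vanishes at T_B = a/(Rb).
T_B = 1.36/(0.08206×0.0381) = 1.36/0.0031265 = 435.0 K

T_B ≈ 435.0 K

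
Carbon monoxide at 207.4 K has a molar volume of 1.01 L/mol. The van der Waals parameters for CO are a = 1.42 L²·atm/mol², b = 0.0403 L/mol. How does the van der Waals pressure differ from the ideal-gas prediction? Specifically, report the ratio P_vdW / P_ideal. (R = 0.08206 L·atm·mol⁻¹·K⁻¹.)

Ideal: P_ideal = RT/V_m = (0.08206)(207.4)/1.01 = 16.8507 atm
vdW: P = RT/(V_m − b) − a/V_m² = 17.0192/0.969700 − 1.42/1.02010 = 17.5510 − 1.39202 = 16.1590 atm
Ratio = 16.1590/16.8507 = 0.9590

P_vdW / P_ideal ≈ 0.9590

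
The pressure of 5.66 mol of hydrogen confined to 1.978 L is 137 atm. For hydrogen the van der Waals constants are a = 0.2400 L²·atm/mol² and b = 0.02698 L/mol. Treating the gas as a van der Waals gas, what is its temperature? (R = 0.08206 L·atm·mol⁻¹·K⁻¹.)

T ≈ 546.1 K

T = (P + a n²/V²)(V − nb)/(nR)
P + a n²/V² = 137 + (0.2400)(5.66)²/(1.978)² = 138.97 atm
V − nb = 1.978 − (5.66)(0.02698) = 1.8253 L
T = (138.97)(1.8253)/((5.66)(0.08206)) = 546.1 K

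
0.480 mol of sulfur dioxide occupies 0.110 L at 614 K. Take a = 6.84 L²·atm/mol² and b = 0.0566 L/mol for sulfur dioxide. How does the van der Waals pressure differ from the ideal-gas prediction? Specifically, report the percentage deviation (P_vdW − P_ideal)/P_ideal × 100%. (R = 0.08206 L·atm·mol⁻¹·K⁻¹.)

-26.44 %

Ideal: P_ideal = nRT/V = (0.480)(0.08206)(614)/0.110 = 219.861 atm
vdW: P = nRT/(V − nb) − a n²/V² = 24.1847/0.0828320 − 1.57594/0.0121000 = 291.973 − 130.243 = 161.730 atm
% deviation = (161.730 − 219.861)/219.861 × 100% = -26.44%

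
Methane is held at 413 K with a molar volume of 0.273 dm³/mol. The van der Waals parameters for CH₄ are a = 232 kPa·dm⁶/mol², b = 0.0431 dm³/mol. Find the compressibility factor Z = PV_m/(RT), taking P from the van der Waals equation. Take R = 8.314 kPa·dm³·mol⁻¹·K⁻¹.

Z ≈ 0.9400

P = RT/(V_m − b) − a/V_m² = (8.314)(413)/(0.273 − 0.0431) − 232/(0.273)²
  = 3433.7/0.22990 − 3112.9 = 14936 − 3112.9 = 11823 kPa
Z = PV_m/(RT) = (11823)(0.273)/((8.314)(413)) = 3227.7/3433.7 = 0.9400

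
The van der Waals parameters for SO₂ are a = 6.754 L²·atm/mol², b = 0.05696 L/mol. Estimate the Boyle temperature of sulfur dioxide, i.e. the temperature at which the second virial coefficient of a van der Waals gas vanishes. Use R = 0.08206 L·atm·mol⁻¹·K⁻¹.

T_B ≈ 1445 K

For a van der Waals gas the second virial coefficient B₂ = b − a/(RT) vanishes at T_B = a/(Rb).
T_B = 6.754/(0.08206×0.05696) = 6.754/0.0046741 = 1445 K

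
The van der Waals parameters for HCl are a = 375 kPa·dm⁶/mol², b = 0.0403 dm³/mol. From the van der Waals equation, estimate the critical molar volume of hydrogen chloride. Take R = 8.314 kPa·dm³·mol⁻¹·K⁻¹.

V_m,c ≈ 0.1209 dm³/mol

For a van der Waals gas, V_m,c = 3b.
V_m,c = 3×0.0403 = 0.1209 dm³/mol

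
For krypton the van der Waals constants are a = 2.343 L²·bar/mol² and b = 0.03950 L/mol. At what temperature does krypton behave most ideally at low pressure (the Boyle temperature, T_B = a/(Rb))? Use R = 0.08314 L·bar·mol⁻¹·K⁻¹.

T_B ≈ 713.5 K

For a van der Waals gas the second virial coefficient B₂ = b − a/(RT) vanishes at T_B = a/(Rb).
T_B = 2.343/(0.08314×0.03950) = 2.343/0.0032840 = 713.5 K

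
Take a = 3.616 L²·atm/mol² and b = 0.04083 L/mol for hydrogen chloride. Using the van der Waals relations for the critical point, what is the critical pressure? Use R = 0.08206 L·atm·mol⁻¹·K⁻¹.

For a van der Waals gas, P_c = a/(27b²).
P_c = 3.616/(27×(0.04083)²) = 3.616/0.045011 = 80.34 atm

P_c ≈ 80.34 atm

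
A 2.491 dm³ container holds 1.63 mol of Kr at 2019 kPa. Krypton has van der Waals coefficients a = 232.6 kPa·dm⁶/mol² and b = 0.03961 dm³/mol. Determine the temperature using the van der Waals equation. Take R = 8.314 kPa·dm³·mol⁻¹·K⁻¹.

T = (P + a n²/V²)(V − nb)/(nR)
P + a n²/V² = 2019 + (232.6)(1.63)²/(2.491)² = 2118.6 kPa
V − nb = 2.491 − (1.63)(0.03961) = 2.4264 dm³
T = (2118.6)(2.4264)/((1.63)(8.314)) = 379.3 K

T ≈ 379.3 K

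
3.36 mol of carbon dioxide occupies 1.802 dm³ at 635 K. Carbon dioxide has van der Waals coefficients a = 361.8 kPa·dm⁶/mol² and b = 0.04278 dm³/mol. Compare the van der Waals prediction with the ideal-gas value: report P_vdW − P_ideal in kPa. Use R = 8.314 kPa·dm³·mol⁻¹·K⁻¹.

Ideal: P_ideal = nRT/V = (3.36)(8.314)(635)/1.802 = 9843.92 kPa
vdW: P = nRT/(V − nb) − a n²/V² = 17738.8/1.65826 − 4084.58/3.24720 = 10697.2 − 1257.88 = 9439.3 kPa
ΔP = 9439.3 − 9843.92 = -405 kPa

ΔP ≈ -405 kPa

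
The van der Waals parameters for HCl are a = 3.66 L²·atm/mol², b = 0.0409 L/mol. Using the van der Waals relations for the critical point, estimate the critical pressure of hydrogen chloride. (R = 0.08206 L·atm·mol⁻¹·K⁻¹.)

P_c ≈ 81.03 atm

For a van der Waals gas, P_c = a/(27b²).
P_c = 3.66/(27×(0.0409)²) = 3.66/0.045166 = 81.03 atm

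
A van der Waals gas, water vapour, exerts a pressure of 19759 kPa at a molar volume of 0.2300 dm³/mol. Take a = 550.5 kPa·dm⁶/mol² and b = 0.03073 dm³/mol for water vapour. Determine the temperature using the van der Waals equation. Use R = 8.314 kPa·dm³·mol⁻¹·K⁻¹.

T = (P + a/V_m²)(V_m − b)/R
P + a/V_m² = 19759 + 550.5/(0.2300)² = 30165 kPa
V_m − b = 0.2300 − 0.03073 = 0.19927 dm³/mol
T = (30165)(0.19927)/8.314 = 723.0 K

T ≈ 723.0 K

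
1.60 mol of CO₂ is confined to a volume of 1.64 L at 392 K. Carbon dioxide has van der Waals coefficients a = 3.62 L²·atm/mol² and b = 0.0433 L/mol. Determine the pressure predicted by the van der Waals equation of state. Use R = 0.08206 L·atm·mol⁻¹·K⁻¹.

P = nRT/(V − nb) − a n²/V²
nRT/(V − nb) = (1.60)(0.08206)(392)/(1.64 − 1.60×0.0433) = 51.468/1.5707 = 32.768 atm
a n²/V² = (3.62)(1.60)²/(1.64)² = 3.4456 atm
P = 32.768 − 3.4456 = 29.32 atm

P ≈ 29.32 atm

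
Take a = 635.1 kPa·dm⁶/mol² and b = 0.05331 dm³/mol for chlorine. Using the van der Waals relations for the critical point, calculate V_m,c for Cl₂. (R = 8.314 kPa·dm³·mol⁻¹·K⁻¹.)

For a van der Waals gas, V_m,c = 3b.
V_m,c = 3×0.05331 = 0.1599 dm³/mol

V_m,c ≈ 0.1599 dm³/mol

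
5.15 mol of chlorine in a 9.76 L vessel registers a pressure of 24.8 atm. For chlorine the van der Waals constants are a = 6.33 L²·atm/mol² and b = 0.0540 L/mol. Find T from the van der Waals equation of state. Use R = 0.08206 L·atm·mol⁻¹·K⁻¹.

T = (P + a n²/V²)(V − nb)/(nR)
P + a n²/V² = 24.8 + (6.33)(5.15)²/(9.76)² = 26.562 atm
V − nb = 9.76 − (5.15)(0.0540) = 9.4819 L
T = (26.562)(9.4819)/((5.15)(0.08206)) = 596.0 K

T ≈ 596.0 K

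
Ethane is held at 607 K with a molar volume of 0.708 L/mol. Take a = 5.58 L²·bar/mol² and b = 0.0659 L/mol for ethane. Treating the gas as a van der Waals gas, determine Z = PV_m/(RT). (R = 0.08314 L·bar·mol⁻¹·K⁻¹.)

Z ≈ 0.9465

P = RT/(V_m − b) − a/V_m² = (0.08314)(607)/(0.708 − 0.0659) − 5.58/(0.708)²
  = 50.466/0.64210 − 11.132 = 78.595 − 11.132 = 67.463 bar
Z = PV_m/(RT) = (67.463)(0.708)/((0.08314)(607)) = 47.764/50.466 = 0.9465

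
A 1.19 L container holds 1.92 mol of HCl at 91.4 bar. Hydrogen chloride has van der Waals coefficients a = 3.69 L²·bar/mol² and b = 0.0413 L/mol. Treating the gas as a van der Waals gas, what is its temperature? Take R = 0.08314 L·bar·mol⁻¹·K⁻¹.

T = (P + a n²/V²)(V − nb)/(nR)
P + a n²/V² = 91.4 + (3.69)(1.92)²/(1.19)² = 101.01 bar
V − nb = 1.19 − (1.92)(0.0413) = 1.1107 L
T = (101.01)(1.1107)/((1.92)(0.08314)) = 702.8 K

T ≈ 702.8 K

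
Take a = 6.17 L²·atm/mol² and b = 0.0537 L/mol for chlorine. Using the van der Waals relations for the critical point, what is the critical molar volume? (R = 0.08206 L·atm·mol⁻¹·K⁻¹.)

V_m,c ≈ 0.1611 L/mol

For a van der Waals gas, V_m,c = 3b.
V_m,c = 3×0.0537 = 0.1611 L/mol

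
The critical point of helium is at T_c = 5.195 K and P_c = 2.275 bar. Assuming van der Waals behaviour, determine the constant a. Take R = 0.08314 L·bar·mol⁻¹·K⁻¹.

From T_c = 8a/(27Rb) and P_c = a/(27b²): a = 27 R² T_c²/(64 P_c).
a = 27×(0.08314)²×(5.195)²/(64×2.275) = 5.0368/145.60 = 0.03459 L²·bar/mol²

a ≈ 0.03459 L²·bar/mol²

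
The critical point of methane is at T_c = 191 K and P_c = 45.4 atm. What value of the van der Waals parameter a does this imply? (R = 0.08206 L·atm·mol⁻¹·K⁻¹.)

a ≈ 2.283 L²·atm/mol²

From T_c = 8a/(27Rb) and P_c = a/(27b²): a = 27 R² T_c²/(64 P_c).
a = 27×(0.08206)²×(191)²/(64×45.4) = 6632.7/2905.6 = 2.283 L²·atm/mol²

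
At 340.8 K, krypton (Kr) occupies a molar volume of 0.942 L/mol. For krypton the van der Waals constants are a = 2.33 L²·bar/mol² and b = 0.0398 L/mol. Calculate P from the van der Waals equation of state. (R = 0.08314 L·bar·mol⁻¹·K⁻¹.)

P = RT/(V_m − b) − a/V_m²
RT/(V_m − b) = (0.08314)(340.8)/(0.942 − 0.0398) = 28.334/0.90220 = 31.405 bar
a/V_m² = 2.33/(0.942)² = 2.6258 bar
P = 31.405 − 2.6258 = 28.78 bar

P ≈ 28.78 bar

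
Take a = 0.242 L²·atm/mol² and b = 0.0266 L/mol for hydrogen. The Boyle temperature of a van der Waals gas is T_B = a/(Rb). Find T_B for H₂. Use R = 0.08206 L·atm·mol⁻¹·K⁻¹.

T_B ≈ 110.9 K

For a van der Waals gas the second virial coefficient B₂ = b − a/(RT) vanishes at T_B = a/(Rb).
T_B = 0.242/(0.08206×0.0266) = 0.242/0.0021828 = 110.9 K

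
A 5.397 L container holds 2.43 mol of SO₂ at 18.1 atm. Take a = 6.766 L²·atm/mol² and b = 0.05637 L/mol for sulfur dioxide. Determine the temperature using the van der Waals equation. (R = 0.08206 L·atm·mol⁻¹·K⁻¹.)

T ≈ 513.6 K

T = (P + a n²/V²)(V − nb)/(nR)
P + a n²/V² = 18.1 + (6.766)(2.43)²/(5.397)² = 19.472 atm
V − nb = 5.397 − (2.43)(0.05637) = 5.2600 L
T = (19.472)(5.2600)/((2.43)(0.08206)) = 513.6 K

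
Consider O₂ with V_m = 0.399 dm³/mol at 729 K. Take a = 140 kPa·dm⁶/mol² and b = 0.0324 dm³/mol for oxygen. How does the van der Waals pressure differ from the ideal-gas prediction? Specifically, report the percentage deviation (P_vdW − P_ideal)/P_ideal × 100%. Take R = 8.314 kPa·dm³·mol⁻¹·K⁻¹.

3.05 %

Ideal: P_ideal = RT/V_m = (8.314)(729)/0.399 = 15190.2 kPa
vdW: P = RT/(V_m − b) − a/V_m² = 6060.91/0.366600 − 140/0.159201 = 16532.8 − 879.391 = 15653.4 kPa
% deviation = (15653.4 − 15190.2)/15190.2 × 100% = 3.05%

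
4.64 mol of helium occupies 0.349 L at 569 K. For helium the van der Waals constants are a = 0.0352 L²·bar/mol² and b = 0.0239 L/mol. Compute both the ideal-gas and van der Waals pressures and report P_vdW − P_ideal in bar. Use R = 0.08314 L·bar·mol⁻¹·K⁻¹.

Ideal: P_ideal = nRT/V = (4.64)(0.08314)(569)/0.349 = 628.948 bar
vdW: P = nRT/(V − nb) − a n²/V² = 219.503/0.238104 − 0.757842/0.121801 = 921.879 − 6.22197 = 915.657 bar
ΔP = 915.657 − 628.948 = 286.7 bar

ΔP ≈ 286.7 bar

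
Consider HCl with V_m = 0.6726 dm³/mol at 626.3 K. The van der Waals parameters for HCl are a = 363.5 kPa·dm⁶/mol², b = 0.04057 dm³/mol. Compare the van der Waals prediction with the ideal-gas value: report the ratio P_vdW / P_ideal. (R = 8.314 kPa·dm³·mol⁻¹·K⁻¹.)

P_vdW / P_ideal ≈ 0.9604

Ideal: P_ideal = RT/V_m = (8.314)(626.3)/0.6726 = 7741.69 kPa
vdW: P = RT/(V_m − b) − a/V_m² = 5207.06/0.632030 − 363.5/0.452391 = 8238.63 − 803.508 = 7435.12 kPa
Ratio = 7435.12/7741.69 = 0.9604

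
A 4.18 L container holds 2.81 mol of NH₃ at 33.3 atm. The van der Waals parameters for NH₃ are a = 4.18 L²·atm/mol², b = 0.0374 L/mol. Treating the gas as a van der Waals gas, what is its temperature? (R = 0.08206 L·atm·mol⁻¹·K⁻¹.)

T ≈ 621.9 K

T = (P + a n²/V²)(V − nb)/(nR)
P + a n²/V² = 33.3 + (4.18)(2.81)²/(4.18)² = 35.189 atm
V − nb = 4.18 − (2.81)(0.0374) = 4.0749 L
T = (35.189)(4.0749)/((2.81)(0.08206)) = 621.9 K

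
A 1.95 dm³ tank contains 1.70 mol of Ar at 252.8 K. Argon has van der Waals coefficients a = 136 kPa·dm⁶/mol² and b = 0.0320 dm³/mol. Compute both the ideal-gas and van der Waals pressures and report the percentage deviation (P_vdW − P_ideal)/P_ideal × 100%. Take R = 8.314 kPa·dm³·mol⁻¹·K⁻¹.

-2.77 %

Ideal: P_ideal = nRT/V = (1.70)(8.314)(252.8)/1.95 = 1832.32 kPa
vdW: P = nRT/(V − nb) − a n²/V² = 3573.02/1.89560 − 393.040/3.80250 = 1884.90 − 103.364 = 1781.54 kPa
% deviation = (1781.54 − 1832.32)/1832.32 × 100% = -2.77%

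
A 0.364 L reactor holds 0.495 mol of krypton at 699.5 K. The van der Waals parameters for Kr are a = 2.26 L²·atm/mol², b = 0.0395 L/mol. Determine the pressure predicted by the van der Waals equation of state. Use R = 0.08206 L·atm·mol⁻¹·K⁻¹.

P = nRT/(V − nb) − a n²/V²
nRT/(V − nb) = (0.495)(0.08206)(699.5)/(0.364 − 0.495×0.0395) = 28.413/0.34445 = 82.488 atm
a n²/V² = (2.26)(0.495)²/(0.364)² = 4.1794 atm
P = 82.488 − 4.1794 = 78.31 atm

P ≈ 78.31 atm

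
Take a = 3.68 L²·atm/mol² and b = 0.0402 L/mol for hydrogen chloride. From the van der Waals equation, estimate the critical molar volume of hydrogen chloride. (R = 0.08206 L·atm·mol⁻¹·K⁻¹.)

For a van der Waals gas, V_m,c = 3b.
V_m,c = 3×0.0402 = 0.1206 L/mol

V_m,c ≈ 0.1206 L/mol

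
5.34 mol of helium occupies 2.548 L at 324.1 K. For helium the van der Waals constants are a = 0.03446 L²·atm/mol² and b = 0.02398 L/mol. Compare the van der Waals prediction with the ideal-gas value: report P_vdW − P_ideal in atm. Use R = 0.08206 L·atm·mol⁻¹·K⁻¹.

ΔP ≈ 2.798 atm

Ideal: P_ideal = nRT/V = (5.34)(0.08206)(324.1)/2.548 = 55.7381 atm
vdW: P = nRT/(V − nb) − a n²/V² = 142.021/2.41995 − 0.982648/6.49230 = 58.6876 − 0.151356 = 58.5362 atm
ΔP = 58.5362 − 55.7381 = 2.798 atm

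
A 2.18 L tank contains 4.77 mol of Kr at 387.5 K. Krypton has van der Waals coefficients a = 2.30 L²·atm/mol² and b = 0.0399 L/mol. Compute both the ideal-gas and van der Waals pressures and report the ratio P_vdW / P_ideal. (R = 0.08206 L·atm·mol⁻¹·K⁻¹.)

P_vdW / P_ideal ≈ 0.9374

Ideal: P_ideal = nRT/V = (4.77)(0.08206)(387.5)/2.18 = 69.5769 atm
vdW: P = nRT/(V − nb) − a n²/V² = 151.678/1.98968 − 52.3317/4.75240 = 76.2324 − 11.0116 = 65.2208 atm
Ratio = 65.2208/69.5769 = 0.9374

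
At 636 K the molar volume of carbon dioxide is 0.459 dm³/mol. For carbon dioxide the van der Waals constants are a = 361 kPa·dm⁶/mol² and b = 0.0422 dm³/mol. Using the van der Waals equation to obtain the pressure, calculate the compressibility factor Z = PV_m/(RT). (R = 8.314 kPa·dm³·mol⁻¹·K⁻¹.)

Z ≈ 0.9525

P = RT/(V_m − b) − a/V_m² = (8.314)(636)/(0.459 − 0.0422) − 361/(0.459)²
  = 5287.7/0.41680 − 1713.5 = 12686 − 1713.5 = 10973 kPa
Z = PV_m/(RT) = (10973)(0.459)/((8.314)(636)) = 5036.6/5287.7 = 0.9525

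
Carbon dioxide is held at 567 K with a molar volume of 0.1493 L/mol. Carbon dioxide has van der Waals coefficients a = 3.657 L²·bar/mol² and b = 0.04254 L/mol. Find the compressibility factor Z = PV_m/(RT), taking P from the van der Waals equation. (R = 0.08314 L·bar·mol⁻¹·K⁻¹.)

P = RT/(V_m − b) − a/V_m² = (0.08314)(567)/(0.1493 − 0.04254) − 3.657/(0.1493)²
  = 47.140/0.10676 − 164.06 = 441.55 − 164.06 = 277.49 bar
Z = PV_m/(RT) = (277.49)(0.1493)/((0.08314)(567)) = 41.429/47.140 = 0.8789

Z ≈ 0.8789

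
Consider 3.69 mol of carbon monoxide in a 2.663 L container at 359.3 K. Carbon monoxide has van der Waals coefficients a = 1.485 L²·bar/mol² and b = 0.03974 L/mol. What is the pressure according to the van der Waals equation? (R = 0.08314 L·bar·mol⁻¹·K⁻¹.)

P = nRT/(V − nb) − a n²/V²
nRT/(V − nb) = (3.69)(0.08314)(359.3)/(2.663 − 3.69×0.03974) = 110.23/2.5164 = 43.805 bar
a n²/V² = (1.485)(3.69)²/(2.663)² = 2.8513 bar
P = 43.805 − 2.8513 = 40.95 bar

P ≈ 40.95 bar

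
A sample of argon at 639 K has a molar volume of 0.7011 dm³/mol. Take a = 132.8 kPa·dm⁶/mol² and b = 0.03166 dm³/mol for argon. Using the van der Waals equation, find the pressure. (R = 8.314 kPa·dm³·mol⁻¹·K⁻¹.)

P ≈ 7666 kPa

P = RT/(V_m − b) − a/V_m²
RT/(V_m − b) = (8.314)(639)/(0.7011 − 0.03166) = 5312.6/0.66944 = 7935.9 kPa
a/V_m² = 132.8/(0.7011)² = 270.17 kPa
P = 7935.9 − 270.17 = 7666 kPa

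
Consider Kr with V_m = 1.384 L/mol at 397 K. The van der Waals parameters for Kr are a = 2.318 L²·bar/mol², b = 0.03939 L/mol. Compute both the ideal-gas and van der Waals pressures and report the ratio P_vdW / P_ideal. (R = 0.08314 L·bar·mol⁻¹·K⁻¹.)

Ideal: P_ideal = RT/V_m = (0.08314)(397)/1.384 = 23.8487 bar
vdW: P = RT/(V_m − b) − a/V_m² = 33.0066/1.34461 − 2.318/1.91546 = 24.5473 − 1.21015 = 23.3372 bar
Ratio = 23.3372/23.8487 = 0.9786

P_vdW / P_ideal ≈ 0.9786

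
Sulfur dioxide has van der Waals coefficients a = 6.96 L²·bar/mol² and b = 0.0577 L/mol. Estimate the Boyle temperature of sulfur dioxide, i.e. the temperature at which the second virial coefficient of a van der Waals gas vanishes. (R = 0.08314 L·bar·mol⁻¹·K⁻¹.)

T_B ≈ 1451 K

For a van der Waals gas the second virial coefficient B₂ = b − a/(RT) vanishes at T_B = a/(Rb).
T_B = 6.96/(0.08314×0.0577) = 6.96/0.0047972 = 1451 K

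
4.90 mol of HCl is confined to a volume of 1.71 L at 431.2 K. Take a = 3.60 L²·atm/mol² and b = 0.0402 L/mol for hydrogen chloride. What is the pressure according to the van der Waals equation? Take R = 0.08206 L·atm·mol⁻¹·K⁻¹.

P = nRT/(V − nb) − a n²/V²
nRT/(V − nb) = (4.90)(0.08206)(431.2)/(1.71 − 4.90×0.0402) = 173.38/1.5130 = 114.59 atm
a n²/V² = (3.60)(4.90)²/(1.71)² = 29.560 atm
P = 114.59 − 29.560 = 85.03 atm

P ≈ 85.03 atm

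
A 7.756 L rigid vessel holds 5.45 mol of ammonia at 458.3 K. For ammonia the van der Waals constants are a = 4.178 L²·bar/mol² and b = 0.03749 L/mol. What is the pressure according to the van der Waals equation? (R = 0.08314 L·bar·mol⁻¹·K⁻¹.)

P = nRT/(V − nb) − a n²/V²
nRT/(V − nb) = (5.45)(0.08314)(458.3)/(7.756 − 5.45×0.03749) = 207.66/7.5517 = 27.498 bar
a n²/V² = (4.178)(5.45)²/(7.756)² = 2.0629 bar
P = 27.498 − 2.0629 = 25.44 bar

P ≈ 25.44 bar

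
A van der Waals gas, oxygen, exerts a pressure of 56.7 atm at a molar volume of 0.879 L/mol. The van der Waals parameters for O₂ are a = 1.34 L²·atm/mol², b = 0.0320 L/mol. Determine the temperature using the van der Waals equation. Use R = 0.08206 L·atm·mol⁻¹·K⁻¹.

T ≈ 603.1 K

T = (P + a/V_m²)(V_m − b)/R
P + a/V_m² = 56.7 + 1.34/(0.879)² = 58.434 atm
V_m − b = 0.879 − 0.0320 = 0.84700 L/mol
T = (58.434)(0.84700)/0.08206 = 603.1 K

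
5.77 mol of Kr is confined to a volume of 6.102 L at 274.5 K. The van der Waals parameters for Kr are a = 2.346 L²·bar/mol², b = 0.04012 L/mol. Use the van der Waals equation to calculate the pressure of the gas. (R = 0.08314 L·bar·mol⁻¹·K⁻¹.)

P = nRT/(V − nb) − a n²/V²
nRT/(V − nb) = (5.77)(0.08314)(274.5)/(6.102 − 5.77×0.04012) = 131.68/5.8705 = 22.431 bar
a n²/V² = (2.346)(5.77)²/(6.102)² = 2.0977 bar
P = 22.431 − 2.0977 = 20.33 bar

P ≈ 20.33 bar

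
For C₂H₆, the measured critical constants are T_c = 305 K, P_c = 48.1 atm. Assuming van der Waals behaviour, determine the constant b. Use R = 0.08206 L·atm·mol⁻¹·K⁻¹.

From T_c = 8a/(27Rb) and P_c = a/(27b²): b = R T_c/(8 P_c).
b = (0.08206)(305)/(8×48.1) = 25.028/384.80 = 0.06504 L/mol

b ≈ 0.06504 L/mol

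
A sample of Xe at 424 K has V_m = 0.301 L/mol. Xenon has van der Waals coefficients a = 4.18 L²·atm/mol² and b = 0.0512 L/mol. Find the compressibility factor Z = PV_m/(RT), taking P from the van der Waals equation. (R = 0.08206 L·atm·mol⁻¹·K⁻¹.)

P = RT/(V_m − b) − a/V_m² = (0.08206)(424)/(0.301 − 0.0512) − 4.18/(0.301)²
  = 34.793/0.24980 − 46.136 = 139.28 − 46.136 = 93.14 atm
Z = PV_m/(RT) = (93.14)(0.301)/((0.08206)(424)) = 28.035/34.793 = 0.8058

Z ≈ 0.8058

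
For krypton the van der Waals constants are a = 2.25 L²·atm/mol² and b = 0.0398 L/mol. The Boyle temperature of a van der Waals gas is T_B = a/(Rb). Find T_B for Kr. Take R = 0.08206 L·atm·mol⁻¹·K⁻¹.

For a van der Waals gas the second virial coefficient B₂ = b − a/(RT) vanishes at T_B = a/(Rb).
T_B = 2.25/(0.08206×0.0398) = 2.25/0.0032660 = 688.9 K

T_B ≈ 688.9 K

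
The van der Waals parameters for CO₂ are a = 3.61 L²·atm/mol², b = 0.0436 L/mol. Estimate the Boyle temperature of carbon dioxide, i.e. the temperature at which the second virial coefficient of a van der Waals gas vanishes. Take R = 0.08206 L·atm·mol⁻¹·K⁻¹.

For a van der Waals gas the second virial coefficient B₂ = b − a/(RT) vanishes at T_B = a/(Rb).
T_B = 3.61/(0.08206×0.0436) = 3.61/0.0035778 = 1009 K

T_B ≈ 1009 K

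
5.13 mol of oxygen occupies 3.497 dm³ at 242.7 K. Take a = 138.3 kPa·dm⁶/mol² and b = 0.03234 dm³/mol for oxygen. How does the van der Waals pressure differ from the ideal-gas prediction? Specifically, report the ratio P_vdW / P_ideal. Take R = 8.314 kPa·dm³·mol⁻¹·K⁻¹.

P_vdW / P_ideal ≈ 0.9493

Ideal: P_ideal = nRT/V = (5.13)(8.314)(242.7)/3.497 = 2960.07 kPa
vdW: P = nRT/(V − nb) − a n²/V² = 10351.4/3.33110 − 3639.63/12.2290 = 3107.50 − 297.623 = 2809.88 kPa
Ratio = 2809.88/2960.07 = 0.9493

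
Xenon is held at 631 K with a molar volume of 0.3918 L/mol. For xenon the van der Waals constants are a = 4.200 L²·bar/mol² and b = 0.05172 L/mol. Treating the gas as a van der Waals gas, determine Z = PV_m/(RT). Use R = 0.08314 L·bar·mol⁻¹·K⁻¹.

Z ≈ 0.9477

P = RT/(V_m − b) − a/V_m² = (0.08314)(631)/(0.3918 − 0.05172) − 4.200/(0.3918)²
  = 52.461/0.34008 − 27.360 = 154.26 − 27.360 = 126.90 bar
Z = PV_m/(RT) = (126.90)(0.3918)/((0.08314)(631)) = 49.719/52.461 = 0.9477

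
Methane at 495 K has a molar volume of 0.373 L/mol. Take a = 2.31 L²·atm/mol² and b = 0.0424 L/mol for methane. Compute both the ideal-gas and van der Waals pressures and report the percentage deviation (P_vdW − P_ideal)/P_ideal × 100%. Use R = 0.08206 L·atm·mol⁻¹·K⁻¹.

Ideal: P_ideal = RT/V_m = (0.08206)(495)/0.373 = 108.900 atm
vdW: P = RT/(V_m − b) − a/V_m² = 40.6197/0.330600 − 2.31/0.139129 = 122.867 − 16.6033 = 106.264 atm
% deviation = (106.264 − 108.900)/108.900 × 100% = -2.42%

-2.42 %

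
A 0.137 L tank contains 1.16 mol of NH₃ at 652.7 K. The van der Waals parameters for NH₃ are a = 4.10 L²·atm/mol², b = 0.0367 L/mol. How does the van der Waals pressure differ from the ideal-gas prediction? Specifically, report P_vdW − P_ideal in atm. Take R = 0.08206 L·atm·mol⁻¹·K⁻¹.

Ideal: P_ideal = nRT/V = (1.16)(0.08206)(652.7)/0.137 = 453.505 atm
vdW: P = nRT/(V − nb) − a n²/V² = 62.1303/0.0944280 − 5.51696/0.0187690 = 657.965 − 293.940 = 364.025 atm
ΔP = 364.025 − 453.505 = -89.48 atm

ΔP ≈ -89.48 atm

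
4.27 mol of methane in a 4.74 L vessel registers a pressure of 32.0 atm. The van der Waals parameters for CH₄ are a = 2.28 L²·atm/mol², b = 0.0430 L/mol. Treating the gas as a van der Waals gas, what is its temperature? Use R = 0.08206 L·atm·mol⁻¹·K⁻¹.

T ≈ 440.2 K

T = (P + a n²/V²)(V − nb)/(nR)
P + a n²/V² = 32.0 + (2.28)(4.27)²/(4.74)² = 33.850 atm
V − nb = 4.74 − (4.27)(0.0430) = 4.5564 L
T = (33.850)(4.5564)/((4.27)(0.08206)) = 440.2 K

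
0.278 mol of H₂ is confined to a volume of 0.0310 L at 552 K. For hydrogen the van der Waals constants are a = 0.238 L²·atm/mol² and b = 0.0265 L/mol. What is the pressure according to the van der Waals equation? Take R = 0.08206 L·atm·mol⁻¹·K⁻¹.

P = nRT/(V − nb) − a n²/V²
nRT/(V − nb) = (0.278)(0.08206)(552)/(0.0310 − 0.278×0.0265) = 12.593/0.023633 = 532.86 atm
a n²/V² = (0.238)(0.278)²/(0.0310)² = 19.140 atm
P = 532.86 − 19.140 = 513.7 atm

P ≈ 513.7 atm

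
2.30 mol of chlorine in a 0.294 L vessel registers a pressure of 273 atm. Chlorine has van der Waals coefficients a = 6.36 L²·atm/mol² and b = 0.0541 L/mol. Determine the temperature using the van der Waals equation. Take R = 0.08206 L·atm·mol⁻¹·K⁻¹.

T ≈ 595.0 K

T = (P + a n²/V²)(V − nb)/(nR)
P + a n²/V² = 273 + (6.36)(2.30)²/(0.294)² = 662.24 atm
V − nb = 0.294 − (2.30)(0.0541) = 0.16957 L
T = (662.24)(0.16957)/((2.30)(0.08206)) = 595.0 K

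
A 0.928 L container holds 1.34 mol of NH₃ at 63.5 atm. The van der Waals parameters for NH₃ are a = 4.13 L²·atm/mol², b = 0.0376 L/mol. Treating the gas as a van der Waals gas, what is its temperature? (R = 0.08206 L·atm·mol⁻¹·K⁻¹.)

T ≈ 575.5 K

T = (P + a n²/V²)(V − nb)/(nR)
P + a n²/V² = 63.5 + (4.13)(1.34)²/(0.928)² = 72.111 atm
V − nb = 0.928 − (1.34)(0.0376) = 0.87762 L
T = (72.111)(0.87762)/((1.34)(0.08206)) = 575.5 K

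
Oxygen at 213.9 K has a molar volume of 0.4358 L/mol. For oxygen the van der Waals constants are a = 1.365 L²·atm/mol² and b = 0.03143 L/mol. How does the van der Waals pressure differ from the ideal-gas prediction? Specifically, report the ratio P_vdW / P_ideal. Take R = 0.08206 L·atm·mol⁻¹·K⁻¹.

P_vdW / P_ideal ≈ 0.8993

Ideal: P_ideal = RT/V_m = (0.08206)(213.9)/0.4358 = 40.2768 atm
vdW: P = RT/(V_m − b) − a/V_m² = 17.5526/0.404370 − 1.365/0.189922 = 43.4073 − 7.18716 = 36.2201 atm
Ratio = 36.2201/40.2768 = 0.8993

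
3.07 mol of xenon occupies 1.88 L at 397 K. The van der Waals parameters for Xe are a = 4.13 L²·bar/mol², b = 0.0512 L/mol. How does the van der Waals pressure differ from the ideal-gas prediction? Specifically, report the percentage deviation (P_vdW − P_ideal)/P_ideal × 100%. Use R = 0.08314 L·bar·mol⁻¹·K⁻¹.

-11.31 %

Ideal: P_ideal = nRT/V = (3.07)(0.08314)(397)/1.88 = 53.8990 bar
vdW: P = nRT/(V − nb) − a n²/V² = 101.330/1.72282 − 38.9248/3.53440 = 58.8164 − 11.0131 = 47.8033 bar
% deviation = (47.8033 − 53.8990)/53.8990 × 100% = -11.31%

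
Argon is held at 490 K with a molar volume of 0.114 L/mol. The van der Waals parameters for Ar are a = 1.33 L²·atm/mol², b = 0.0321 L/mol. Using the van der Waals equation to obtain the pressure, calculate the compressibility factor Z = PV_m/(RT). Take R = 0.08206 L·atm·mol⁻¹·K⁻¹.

P = RT/(V_m − b) − a/V_m² = (0.08206)(490)/(0.114 − 0.0321) − 1.33/(0.114)²
  = 40.209/0.081900 − 102.34 = 490.95 − 102.34 = 388.61 atm
Z = PV_m/(RT) = (388.61)(0.114)/((0.08206)(490)) = 44.302/40.209 = 1.102

Z ≈ 1.102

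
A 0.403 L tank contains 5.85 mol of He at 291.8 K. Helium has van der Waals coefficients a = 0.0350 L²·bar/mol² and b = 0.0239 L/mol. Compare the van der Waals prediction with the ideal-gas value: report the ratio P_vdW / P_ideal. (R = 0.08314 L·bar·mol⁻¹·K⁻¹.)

Ideal: P_ideal = nRT/V = (5.85)(0.08314)(291.8)/0.403 = 352.165 bar
vdW: P = nRT/(V − nb) − a n²/V² = 141.922/0.263185 − 1.19779/0.162409 = 539.248 − 7.37515 = 531.873 bar
Ratio = 531.873/352.165 = 1.510

P_vdW / P_ideal ≈ 1.510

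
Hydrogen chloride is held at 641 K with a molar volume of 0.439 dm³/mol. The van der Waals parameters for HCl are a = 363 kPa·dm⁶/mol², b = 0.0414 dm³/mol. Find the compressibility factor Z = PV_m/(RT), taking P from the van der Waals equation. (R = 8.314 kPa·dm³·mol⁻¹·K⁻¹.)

P = RT/(V_m − b) − a/V_m² = (8.314)(641)/(0.439 − 0.0414) − 363/(0.439)²
  = 5329.3/0.39760 − 1883.6 = 13404 − 1883.6 = 11520 kPa
Z = PV_m/(RT) = (11520)(0.439)/((8.314)(641)) = 5057.3/5329.3 = 0.9490

Z ≈ 0.9490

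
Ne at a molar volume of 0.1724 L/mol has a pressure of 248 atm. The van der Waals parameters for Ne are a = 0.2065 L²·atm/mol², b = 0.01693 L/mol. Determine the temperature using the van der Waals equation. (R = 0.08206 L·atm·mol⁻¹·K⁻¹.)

T = (P + a/V_m²)(V_m − b)/R
P + a/V_m² = 248 + 0.2065/(0.1724)² = 254.95 atm
V_m − b = 0.1724 − 0.01693 = 0.15547 L/mol
T = (254.95)(0.15547)/0.08206 = 483.0 K

T ≈ 483.0 K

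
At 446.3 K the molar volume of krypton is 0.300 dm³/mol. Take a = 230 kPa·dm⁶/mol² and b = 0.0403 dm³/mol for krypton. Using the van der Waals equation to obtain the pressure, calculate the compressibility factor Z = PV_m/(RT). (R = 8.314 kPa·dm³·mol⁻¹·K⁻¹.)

P = RT/(V_m − b) − a/V_m² = (8.314)(446.3)/(0.300 − 0.0403) − 230/(0.300)²
  = 3710.5/0.25970 − 2555.6 = 14288 − 2555.6 = 11732 kPa
Z = PV_m/(RT) = (11732)(0.300)/((8.314)(446.3)) = 3519.6/3710.5 = 0.9486

Z ≈ 0.9486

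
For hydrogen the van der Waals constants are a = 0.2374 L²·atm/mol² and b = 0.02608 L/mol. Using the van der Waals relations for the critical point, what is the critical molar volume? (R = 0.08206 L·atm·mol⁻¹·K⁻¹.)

For a van der Waals gas, V_m,c = 3b.
V_m,c = 3×0.02608 = 0.07824 L/mol

V_m,c ≈ 0.07824 L/mol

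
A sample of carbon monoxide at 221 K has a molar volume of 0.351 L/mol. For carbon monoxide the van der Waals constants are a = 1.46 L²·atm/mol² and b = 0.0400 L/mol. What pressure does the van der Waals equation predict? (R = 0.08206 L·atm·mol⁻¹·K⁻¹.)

P ≈ 46.46 atm

P = RT/(V_m − b) − a/V_m²
RT/(V_m − b) = (0.08206)(221)/(0.351 − 0.0400) = 18.135/0.31100 = 58.312 atm
a/V_m² = 1.46/(0.351)² = 11.851 atm
P = 58.312 − 11.851 = 46.46 atm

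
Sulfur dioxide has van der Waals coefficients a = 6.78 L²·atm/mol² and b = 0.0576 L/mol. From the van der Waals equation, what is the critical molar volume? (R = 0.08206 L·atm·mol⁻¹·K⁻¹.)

V_m,c ≈ 0.1728 L/mol

For a van der Waals gas, V_m,c = 3b.
V_m,c = 3×0.0576 = 0.1728 L/mol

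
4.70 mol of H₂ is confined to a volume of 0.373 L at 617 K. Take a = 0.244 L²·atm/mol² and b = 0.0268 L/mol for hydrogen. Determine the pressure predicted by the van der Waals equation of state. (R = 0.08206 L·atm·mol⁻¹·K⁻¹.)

P ≈ 924.5 atm

P = nRT/(V − nb) − a n²/V²
nRT/(V − nb) = (4.70)(0.08206)(617)/(0.373 − 4.70×0.0268) = 237.97/0.24704 = 963.29 atm
a n²/V² = (0.244)(4.70)²/(0.373)² = 38.741 atm
P = 963.29 − 38.741 = 924.5 atm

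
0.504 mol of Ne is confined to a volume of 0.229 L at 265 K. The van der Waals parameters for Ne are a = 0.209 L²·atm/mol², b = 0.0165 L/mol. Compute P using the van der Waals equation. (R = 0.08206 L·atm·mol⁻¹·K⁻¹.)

P = nRT/(V − nb) − a n²/V²
nRT/(V − nb) = (0.504)(0.08206)(265)/(0.229 − 0.504×0.0165) = 10.960/0.22068 = 49.665 atm
a n²/V² = (0.209)(0.504)²/(0.229)² = 1.0124 atm
P = 49.665 − 1.0124 = 48.65 atm

P ≈ 48.65 atm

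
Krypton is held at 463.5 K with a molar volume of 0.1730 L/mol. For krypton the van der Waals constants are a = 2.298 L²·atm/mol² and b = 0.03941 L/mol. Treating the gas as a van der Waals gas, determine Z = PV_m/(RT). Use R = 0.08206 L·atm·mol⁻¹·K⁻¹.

P = RT/(V_m − b) − a/V_m² = (0.08206)(463.5)/(0.1730 − 0.03941) − 2.298/(0.1730)²
  = 38.035/0.13359 − 76.782 = 284.71 − 76.782 = 207.93 atm
Z = PV_m/(RT) = (207.93)(0.1730)/((0.08206)(463.5)) = 35.972/38.035 = 0.9458

Z ≈ 0.9458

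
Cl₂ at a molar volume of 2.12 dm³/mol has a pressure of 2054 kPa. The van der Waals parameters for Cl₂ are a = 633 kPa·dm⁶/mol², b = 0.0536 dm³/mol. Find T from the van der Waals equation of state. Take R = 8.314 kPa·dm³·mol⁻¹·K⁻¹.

T ≈ 545.5 K

T = (P + a/V_m²)(V_m − b)/R
P + a/V_m² = 2054 + 633/(2.12)² = 2194.8 kPa
V_m − b = 2.12 − 0.0536 = 2.0664 dm³/mol
T = (2194.8)(2.0664)/8.314 = 545.5 K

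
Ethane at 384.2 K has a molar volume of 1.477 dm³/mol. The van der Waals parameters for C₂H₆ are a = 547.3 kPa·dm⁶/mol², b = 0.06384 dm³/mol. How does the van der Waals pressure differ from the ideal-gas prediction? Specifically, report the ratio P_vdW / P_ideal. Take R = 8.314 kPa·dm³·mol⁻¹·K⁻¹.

Ideal: P_ideal = RT/V_m = (8.314)(384.2)/1.477 = 2162.65 kPa
vdW: P = RT/(V_m − b) − a/V_m² = 3194.24/1.41316 − 547.3/2.18153 = 2260.35 − 250.879 = 2009.47 kPa
Ratio = 2009.47/2162.65 = 0.9292

P_vdW / P_ideal ≈ 0.9292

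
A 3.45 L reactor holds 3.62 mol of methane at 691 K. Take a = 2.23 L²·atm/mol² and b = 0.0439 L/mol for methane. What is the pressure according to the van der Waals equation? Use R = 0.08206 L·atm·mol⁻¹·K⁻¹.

P ≈ 59.92 atm

P = nRT/(V − nb) − a n²/V²
nRT/(V − nb) = (3.62)(0.08206)(691)/(3.45 − 3.62×0.0439) = 205.27/3.2911 = 62.371 atm
a n²/V² = (2.23)(3.62)²/(3.45)² = 2.4552 atm
P = 62.371 − 2.4552 = 59.92 atm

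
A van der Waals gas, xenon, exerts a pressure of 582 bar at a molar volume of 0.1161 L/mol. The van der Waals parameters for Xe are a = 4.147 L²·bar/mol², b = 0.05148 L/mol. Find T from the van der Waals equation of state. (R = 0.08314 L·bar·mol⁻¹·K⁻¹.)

T ≈ 691.5 K

T = (P + a/V_m²)(V_m − b)/R
P + a/V_m² = 582 + 4.147/(0.1161)² = 889.66 bar
V_m − b = 0.1161 − 0.05148 = 0.064620 L/mol
T = (889.66)(0.064620)/0.08314 = 691.5 K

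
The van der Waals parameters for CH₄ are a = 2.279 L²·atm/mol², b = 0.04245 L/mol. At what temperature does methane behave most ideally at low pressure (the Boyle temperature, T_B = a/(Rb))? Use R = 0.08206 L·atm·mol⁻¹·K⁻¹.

For a van der Waals gas the second virial coefficient B₂ = b − a/(RT) vanishes at T_B = a/(Rb).
T_B = 2.279/(0.08206×0.04245) = 2.279/0.0034834 = 654.2 K

T_B ≈ 654.2 K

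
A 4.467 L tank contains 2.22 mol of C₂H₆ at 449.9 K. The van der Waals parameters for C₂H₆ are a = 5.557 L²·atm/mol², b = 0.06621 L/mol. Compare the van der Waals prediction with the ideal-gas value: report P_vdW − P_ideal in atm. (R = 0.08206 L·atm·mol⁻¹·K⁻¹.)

Ideal: P_ideal = nRT/V = (2.22)(0.08206)(449.9)/4.467 = 18.3478 atm
vdW: P = nRT/(V − nb) − a n²/V² = 81.9597/4.32001 − 27.3871/19.9541 = 18.9721 − 1.37250 = 17.5996 atm
ΔP = 17.5996 − 18.3478 = -0.748 atm

ΔP ≈ -0.748 atm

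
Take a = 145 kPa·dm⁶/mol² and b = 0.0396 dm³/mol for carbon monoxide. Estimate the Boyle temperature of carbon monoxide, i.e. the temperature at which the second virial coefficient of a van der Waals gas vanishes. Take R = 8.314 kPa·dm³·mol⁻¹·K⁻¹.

T_B ≈ 440.4 K

For a van der Waals gas the second virial coefficient B₂ = b − a/(RT) vanishes at T_B = a/(Rb).
T_B = 145/(8.314×0.0396) = 145/0.32923 = 440.4 K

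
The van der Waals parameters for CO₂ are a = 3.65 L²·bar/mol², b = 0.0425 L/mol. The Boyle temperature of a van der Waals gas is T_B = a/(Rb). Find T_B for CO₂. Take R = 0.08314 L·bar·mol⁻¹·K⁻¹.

T_B ≈ 1033 K

For a van der Waals gas the second virial coefficient B₂ = b − a/(RT) vanishes at T_B = a/(Rb).
T_B = 3.65/(0.08314×0.0425) = 3.65/0.0035335 = 1033 K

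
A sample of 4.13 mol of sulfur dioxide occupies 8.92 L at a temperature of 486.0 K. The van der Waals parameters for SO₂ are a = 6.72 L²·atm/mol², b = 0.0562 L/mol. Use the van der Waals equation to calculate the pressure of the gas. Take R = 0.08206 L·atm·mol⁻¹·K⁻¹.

P = nRT/(V − nb) − a n²/V²
nRT/(V − nb) = (4.13)(0.08206)(486.0)/(8.92 − 4.13×0.0562) = 164.71/8.6879 = 18.959 atm
a n²/V² = (6.72)(4.13)²/(8.92)² = 1.4406 atm
P = 18.959 − 1.4406 = 17.52 atm

P ≈ 17.52 atm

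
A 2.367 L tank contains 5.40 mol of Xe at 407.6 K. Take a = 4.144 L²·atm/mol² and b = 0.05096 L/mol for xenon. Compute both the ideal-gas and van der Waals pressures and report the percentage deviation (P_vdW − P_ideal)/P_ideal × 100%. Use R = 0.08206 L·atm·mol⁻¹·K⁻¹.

-15.11 %

Ideal: P_ideal = nRT/V = (5.40)(0.08206)(407.6)/2.367 = 76.3064 atm
vdW: P = nRT/(V − nb) − a n²/V² = 180.617/2.09182 − 120.839/5.60269 = 86.3444 − 21.5680 = 64.7764 atm
% deviation = (64.7764 − 76.3064)/76.3064 × 100% = -15.11%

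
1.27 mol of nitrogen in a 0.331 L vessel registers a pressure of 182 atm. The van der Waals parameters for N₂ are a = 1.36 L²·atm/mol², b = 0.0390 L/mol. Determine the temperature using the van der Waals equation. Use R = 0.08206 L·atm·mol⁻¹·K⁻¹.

T = (P + a n²/V²)(V − nb)/(nR)
P + a n²/V² = 182 + (1.36)(1.27)²/(0.331)² = 202.02 atm
V − nb = 0.331 − (1.27)(0.0390) = 0.28147 L
T = (202.02)(0.28147)/((1.27)(0.08206)) = 545.6 K

T ≈ 545.6 K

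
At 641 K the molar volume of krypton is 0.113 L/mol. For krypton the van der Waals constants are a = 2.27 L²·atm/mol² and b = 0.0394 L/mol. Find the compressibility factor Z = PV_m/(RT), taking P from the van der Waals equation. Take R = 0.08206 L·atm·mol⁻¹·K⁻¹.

P = RT/(V_m − b) − a/V_m² = (0.08206)(641)/(0.113 − 0.0394) − 2.27/(0.113)²
  = 52.600/0.073600 − 177.77 = 714.67 − 177.77 = 536.90 atm
Z = PV_m/(RT) = (536.90)(0.113)/((0.08206)(641)) = 60.670/52.600 = 1.153

Z ≈ 1.153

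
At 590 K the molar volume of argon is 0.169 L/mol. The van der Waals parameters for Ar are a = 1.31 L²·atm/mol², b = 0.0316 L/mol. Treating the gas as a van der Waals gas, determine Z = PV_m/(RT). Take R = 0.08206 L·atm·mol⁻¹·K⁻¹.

Z ≈ 1.070

P = RT/(V_m − b) − a/V_m² = (0.08206)(590)/(0.169 − 0.0316) − 1.31/(0.169)²
  = 48.415/0.13740 − 45.867 = 352.37 − 45.867 = 306.50 atm
Z = PV_m/(RT) = (306.50)(0.169)/((0.08206)(590)) = 51.799/48.415 = 1.070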